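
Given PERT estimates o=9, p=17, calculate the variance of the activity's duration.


σ² = ((p - o) / 6)² = (p - o)² / 36
= (17 - 9)² / 36
= 8² / 36
= 64 / 36
= 1.7778


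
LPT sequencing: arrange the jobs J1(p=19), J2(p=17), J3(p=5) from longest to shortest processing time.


LPT: sort by longest processing time first
  J1: p=19
  J2: p=17
  J3: p=5
Order: J1 → J2 → J3


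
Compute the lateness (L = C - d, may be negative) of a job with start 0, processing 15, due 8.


Completion = 0 + 15 = 15
Lateness = C - d = 15 - 8
= 7


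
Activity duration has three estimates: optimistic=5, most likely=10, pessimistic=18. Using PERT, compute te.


te = (o + 4m + p) / 6
= (5 + 4×10 + 18) / 6
= (5 + 40 + 18) / 6
= 63 / 6
= 10.50


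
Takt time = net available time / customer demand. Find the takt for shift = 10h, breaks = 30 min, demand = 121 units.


Available = 10×60 - 30 = 570 min
Takt time = 570 / 121
= 4.71 min/unit


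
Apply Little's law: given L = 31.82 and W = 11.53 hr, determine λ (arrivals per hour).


Little's law: L = λW → λ = L / W
= 31.82 / 11.53
= 2.76 per hour


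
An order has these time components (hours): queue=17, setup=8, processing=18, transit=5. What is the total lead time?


Lead time = queue + setup + processing + transit
= 17 + 8 + 18 + 5
= 48 hours


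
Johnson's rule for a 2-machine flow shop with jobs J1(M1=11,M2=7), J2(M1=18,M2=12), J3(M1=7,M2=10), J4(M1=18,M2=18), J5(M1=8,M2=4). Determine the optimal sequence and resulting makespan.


Johnson's rule:
Group 1 (M1≤M2, sort by M1): ['J3', 'J4']
Group 2 (M1>M2, sort desc M2): ['J2', 'J1', 'J5']
Sequence: J3 → J4 → J2 → J1 → J5
Makespan calculation:
  J3: M1 done=7, M2 done=17
  J4: M1 done=25, M2 done=43
  J2: M1 done=43, M2 done=55
  J1: M1 done=54, M2 done=62
  J5: M1 done=62, M2 done=66
= Sequence: J3 → J4 → J2 → J1 → J5, Makespan: 66


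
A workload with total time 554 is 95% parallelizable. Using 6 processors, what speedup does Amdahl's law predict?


Amdahl's law: T_p = T × ((1-p) + p/N)
= 554 × ((1-0.95) + 0.95/6)
= 554 × (0.05 + 0.1583)
= 554 × 0.2083
= 115.42
Speedup = 554/115.42
= 4.80×


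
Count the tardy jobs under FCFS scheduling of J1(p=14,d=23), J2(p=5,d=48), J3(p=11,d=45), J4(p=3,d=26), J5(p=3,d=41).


Completion vs due date:
  J1: C=14, d=23 → on time
  J2: C=19, d=48 → on time
  J3: C=30, d=45 → on time
  J4: C=33, d=26 → TARDY
  J5: C=36, d=41 → on time
Tardy jobs: J4
Count = 1


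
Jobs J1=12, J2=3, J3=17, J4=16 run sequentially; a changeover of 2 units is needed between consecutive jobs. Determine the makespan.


Makespan = Σ processing + (n-1) × setup
= (12 + 3 + 17 + 16) + (4-1)×2
= 48 + 6
= 54 time units


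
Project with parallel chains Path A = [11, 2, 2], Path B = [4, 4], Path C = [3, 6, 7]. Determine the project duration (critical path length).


Path A: 11 + 2 + 2 = 15
Path B: 4 + 4 = 8
Path C: 3 + 6 + 7 = 16
Critical path = longest = max(15, 8, 16)
= 16 (Path C)


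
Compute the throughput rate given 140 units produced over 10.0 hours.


Throughput = units / time
= 140 / 10.0
= 14.0 units/hour


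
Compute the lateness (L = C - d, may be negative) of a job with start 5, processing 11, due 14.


Completion = 5 + 11 = 16
Lateness = C - d = 16 - 14
= 2


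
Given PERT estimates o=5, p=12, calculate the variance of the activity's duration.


σ² = ((p - o) / 6)² = (p - o)² / 36
= (12 - 5)² / 36
= 7² / 36
= 49 / 36
= 1.3611


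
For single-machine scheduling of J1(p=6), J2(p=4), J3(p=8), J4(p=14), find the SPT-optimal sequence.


SPT: sort by shortest processing time
  J2: p=4
  J1: p=6
  J3: p=8
  J4: p=14
Order: J2 → J1 → J3 → J4


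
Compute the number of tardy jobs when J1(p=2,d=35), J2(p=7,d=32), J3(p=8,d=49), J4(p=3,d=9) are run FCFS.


Completion vs due date:
  J1: C=2, d=35 → on time
  J2: C=9, d=32 → on time
  J3: C=17, d=49 → on time
  J4: C=20, d=9 → TARDY
Tardy jobs: J4
Count = 1


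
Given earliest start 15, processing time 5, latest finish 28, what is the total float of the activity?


EF = ES + duration = 15 + 5 = 20
LS = LF - duration = 28 - 5 = 23
Total Float = LF - EF = 28 - 20
(or LS - ES = 23 - 15)
= 8


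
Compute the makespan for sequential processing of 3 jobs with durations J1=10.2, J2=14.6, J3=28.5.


Sequential makespan: sum all processing times
= 10.2 + 14.6 + 28.5
= 53.3 time units


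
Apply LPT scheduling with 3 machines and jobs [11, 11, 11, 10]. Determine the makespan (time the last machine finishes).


Jobs (LPT sorted): [11, 11, 11, 10]
Machines: 3
  J=11 → Machine 1 (load: 0+11=11)
  J=11 → Machine 2 (load: 0+11=11)
  J=11 → Machine 3 (load: 0+11=11)
  J=10 → Machine 1 (load: 11+10=21)
Machine loads: [21, 11, 11]
Makespan = max = 21 time units


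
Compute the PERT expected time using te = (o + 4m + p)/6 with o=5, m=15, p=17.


te = (o + 4m + p) / 6
= (5 + 4×15 + 17) / 6
= (5 + 60 + 17) / 6
= 82 / 6
= 13.67


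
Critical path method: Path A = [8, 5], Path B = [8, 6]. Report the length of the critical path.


Path A: 8 + 5 = 13
Path B: 8 + 6 = 14
Critical path = longest = max(13, 14)
= 14 (Path B)


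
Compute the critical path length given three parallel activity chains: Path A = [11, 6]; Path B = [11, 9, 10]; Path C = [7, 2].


Path A: 11 + 6 = 17
Path B: 11 + 9 + 10 = 30
Path C: 7 + 2 = 9
Critical path = longest = max(17, 30, 9)
= 30 (Path B)


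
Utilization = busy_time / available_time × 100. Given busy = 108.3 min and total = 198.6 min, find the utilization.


Utilization = busy / total × 100
= 108.3 / 198.6 × 100
= 54.5%


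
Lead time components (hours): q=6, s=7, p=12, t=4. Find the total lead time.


Lead time = queue + setup + processing + transit
= 6 + 7 + 12 + 4
= 29 hours


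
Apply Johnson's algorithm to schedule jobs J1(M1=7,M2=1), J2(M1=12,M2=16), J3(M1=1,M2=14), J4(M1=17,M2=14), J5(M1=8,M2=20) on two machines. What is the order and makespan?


Johnson's rule:
Group 1 (M1≤M2, sort by M1): ['J3', 'J5', 'J2']
Group 2 (M1>M2, sort desc M2): ['J4', 'J1']
Sequence: J3 → J5 → J2 → J4 → J1
Makespan calculation:
  J3: M1 done=1, M2 done=15
  J5: M1 done=9, M2 done=35
  J2: M1 done=21, M2 done=51
  J4: M1 done=38, M2 done=65
  J1: M1 done=45, M2 done=66
= Sequence: J3 → J5 → J2 → J4 → J1, Makespan: 66


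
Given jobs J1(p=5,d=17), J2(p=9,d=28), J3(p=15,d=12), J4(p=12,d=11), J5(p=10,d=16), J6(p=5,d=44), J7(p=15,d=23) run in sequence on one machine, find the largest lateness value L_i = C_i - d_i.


Lateness per job (L = C - d):
  J1: C=5, d=17, L=-12
  J2: C=14, d=28, L=-14
  J3: C=29, d=12, L=17
  J4: C=41, d=11, L=30
  J5: C=51, d=16, L=35
  J6: C=56, d=44, L=12
  J7: C=71, d=23, L=48
Lmax = max(-12, -14, 17, 30, 35, 12, 48)
= 48


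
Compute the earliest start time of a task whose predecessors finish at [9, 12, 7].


ES = max of all predecessor completion times
Predecessors: [9, 12, 7]
ES = max(9, 12, 7)
= 12


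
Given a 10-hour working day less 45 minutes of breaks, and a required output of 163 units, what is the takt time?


Available = 10×60 - 45 = 555 min
Takt time = 555 / 163
= 3.40 min/unit


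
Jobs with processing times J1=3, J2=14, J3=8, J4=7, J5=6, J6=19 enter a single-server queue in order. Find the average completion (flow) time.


Completion times:
  J1: completes at 3
  J2: completes at 17
  J3: completes at 25
  J4: completes at 32
  J5: completes at 38
  J6: completes at 57
Sum = 172
Average = 172/6
= 28.67


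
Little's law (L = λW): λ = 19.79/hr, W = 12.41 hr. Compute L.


Little's law: L = λ × W
= 19.79 × 12.41
= 245.59


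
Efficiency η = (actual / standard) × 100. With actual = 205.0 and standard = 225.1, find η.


Efficiency = (actual / standard) × 100
= (205.0 / 225.1) × 100
= 91.1%


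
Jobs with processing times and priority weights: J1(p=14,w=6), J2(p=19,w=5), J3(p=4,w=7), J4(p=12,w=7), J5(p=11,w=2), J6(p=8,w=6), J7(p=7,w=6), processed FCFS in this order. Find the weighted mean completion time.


Completion times:
  J1: C=14, w×C=6×14=84
  J2: C=33, w×C=5×33=165
  J3: C=37, w×C=7×37=259
  J4: C=49, w×C=7×49=343
  J5: C=60, w×C=2×60=120
  J6: C=68, w×C=6×68=408
  J7: C=75, w×C=6×75=450
Sum w×C = 1829
Sum w = 39
Weighted avg = 1829/39
= 46.90


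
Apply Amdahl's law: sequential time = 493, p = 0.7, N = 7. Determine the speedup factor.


Amdahl's law: T_p = T × ((1-p) + p/N)
= 493 × ((1-0.7) + 0.7/7)
= 493 × (0.30 + 0.1000)
= 493 × 0.4000
= 197.20
Speedup = 493/197.20
= 2.50×


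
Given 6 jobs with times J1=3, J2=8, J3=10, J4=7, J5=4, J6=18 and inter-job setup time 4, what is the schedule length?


Makespan = Σ processing + (n-1) × setup
= (3 + 8 + 10 + 7 + 4 + 18) + (6-1)×4
= 50 + 20
= 70 time units


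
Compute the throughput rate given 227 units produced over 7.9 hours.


Throughput = units / time
= 227 / 7.9
= 28.7 units/hour


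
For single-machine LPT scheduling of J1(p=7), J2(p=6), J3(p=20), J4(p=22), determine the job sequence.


LPT: sort by longest processing time first
  J4: p=22
  J3: p=20
  J1: p=7
  J2: p=6
Order: J4 → J3 → J1 → J2


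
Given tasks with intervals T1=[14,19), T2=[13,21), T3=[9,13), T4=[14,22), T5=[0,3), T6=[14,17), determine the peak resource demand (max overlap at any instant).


Check each time point for overlaps:
  t=14: 4 tasks active (T1, T2, T4, T6)
Max concurrent = 4


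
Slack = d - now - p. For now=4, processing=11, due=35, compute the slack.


Slack = due - current_time - processing
= 35 - 4 - 11
= 20


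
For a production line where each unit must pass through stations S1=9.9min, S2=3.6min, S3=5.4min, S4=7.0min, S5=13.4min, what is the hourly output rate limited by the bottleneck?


Bottleneck = longest station time
Station times: [9.9, 3.6, 5.4, 7.0, 13.4]
Max = 13.4 min
Rate = 60 / 13.4
= 4.48 units/hour (bottleneck: 13.4min)


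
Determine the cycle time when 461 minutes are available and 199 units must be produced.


Cycle time = available time / demand
= 461 / 199
= 2.32 min/unit


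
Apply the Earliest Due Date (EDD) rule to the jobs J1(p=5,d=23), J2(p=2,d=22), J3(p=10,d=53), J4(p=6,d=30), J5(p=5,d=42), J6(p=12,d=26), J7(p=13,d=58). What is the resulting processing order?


EDD: sort by earliest due date
  J2: d=22, p=2
  J1: d=23, p=5
  J6: d=26, p=12
  J4: d=30, p=6
  J5: d=42, p=5
  J3: d=53, p=10
  J7: d=58, p=13
Order: J2 → J1 → J6 → J4 → J5 → J3 → J7


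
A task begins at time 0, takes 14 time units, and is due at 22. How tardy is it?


Completion = start + processing = 0 + 14 = 14
Tardiness = max(0, C - d) = max(0, 14 - 22)
= max(0, -8)
= 0


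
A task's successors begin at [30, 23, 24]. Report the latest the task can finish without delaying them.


LF = min of all successor start times
Successors start at: [30, 23, 24]
LF = min(30, 23, 24)
= 23


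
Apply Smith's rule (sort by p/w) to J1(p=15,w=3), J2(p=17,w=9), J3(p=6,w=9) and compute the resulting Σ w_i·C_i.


WSPT order (by p/w): J3 → J2 → J1
  J3: C=6, w·C=9×6=54
  J2: C=23, w·C=9×23=207
  J1: C=38, w·C=3×38=114
Σ w·C = 375
= 375


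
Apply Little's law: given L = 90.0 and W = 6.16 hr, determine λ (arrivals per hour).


Little's law: L = λW → λ = L / W
= 90.0 / 6.16
= 14.61 per hour


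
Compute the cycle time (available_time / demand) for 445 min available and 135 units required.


Cycle time = available time / demand
= 445 / 135
= 3.30 min/unit


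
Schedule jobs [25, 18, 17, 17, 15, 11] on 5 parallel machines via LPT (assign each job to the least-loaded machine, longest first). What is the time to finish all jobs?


Jobs (LPT sorted): [25, 18, 17, 17, 15, 11]
Machines: 5
  J=25 → Machine 1 (load: 0+25=25)
  J=18 → Machine 2 (load: 0+18=18)
  J=17 → Machine 3 (load: 0+17=17)
  J=17 → Machine 4 (load: 0+17=17)
  J=15 → Machine 5 (load: 0+15=15)
  J=11 → Machine 5 (load: 15+11=26)
Machine loads: [25, 18, 17, 17, 26]
Makespan = max = 26 time units


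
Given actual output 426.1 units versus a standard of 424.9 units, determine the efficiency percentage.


Efficiency = (actual / standard) × 100
= (426.1 / 424.9) × 100
= 100.3%


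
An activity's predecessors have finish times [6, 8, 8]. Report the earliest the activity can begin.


ES = max of all predecessor completion times
Predecessors: [6, 8, 8]
ES = max(6, 8, 8)
= 8


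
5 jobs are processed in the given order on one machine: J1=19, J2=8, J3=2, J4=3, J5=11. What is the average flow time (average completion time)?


Completion times:
  J1: completes at 19
  J2: completes at 27
  J3: completes at 29
  J4: completes at 32
  J5: completes at 43
Sum = 150
Average = 150/5
= 30.00


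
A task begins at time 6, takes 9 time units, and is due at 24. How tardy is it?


Completion = start + processing = 6 + 9 = 15
Tardiness = max(0, C - d) = max(0, 15 - 24)
= max(0, -9)
= 0


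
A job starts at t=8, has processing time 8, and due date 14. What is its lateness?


Completion = 8 + 8 = 16
Lateness = C - d = 16 - 14
= 2


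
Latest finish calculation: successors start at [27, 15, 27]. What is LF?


LF = min of all successor start times
Successors start at: [27, 15, 27]
LF = min(27, 15, 27)
= 15


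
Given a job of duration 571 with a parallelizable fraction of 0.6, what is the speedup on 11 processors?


Amdahl's law: T_p = T × ((1-p) + p/N)
= 571 × ((1-0.6) + 0.6/11)
= 571 × (0.40 + 0.0545)
= 571 × 0.4545
= 259.55
Speedup = 571/259.55
= 2.20×


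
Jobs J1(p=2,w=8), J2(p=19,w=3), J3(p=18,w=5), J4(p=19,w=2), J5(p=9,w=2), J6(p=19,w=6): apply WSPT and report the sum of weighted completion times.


WSPT order (by p/w): J1 → J6 → J3 → J5 → J2 → J4
  J1: C=2, w·C=8×2=16
  J6: C=21, w·C=6×21=126
  J3: C=39, w·C=5×39=195
  J5: C=48, w·C=2×48=96
  J2: C=67, w·C=3×67=201
  J4: C=86, w·C=2×86=172
Σ w·C = 806
= 806


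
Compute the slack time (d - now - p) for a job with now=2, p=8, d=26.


Slack = due - current_time - processing
= 26 - 2 - 8
= 16


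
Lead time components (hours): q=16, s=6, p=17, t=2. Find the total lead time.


Lead time = queue + setup + processing + transit
= 16 + 6 + 17 + 2
= 41 hours


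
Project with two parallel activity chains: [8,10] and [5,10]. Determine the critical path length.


Path A: 8 + 10 = 18
Path B: 5 + 10 = 15
Critical path = longest = max(18, 15)
= 18 (Path A)


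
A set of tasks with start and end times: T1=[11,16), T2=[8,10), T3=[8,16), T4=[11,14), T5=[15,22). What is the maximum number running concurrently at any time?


Check each time point for overlaps:
  t=11: 3 tasks active (T1, T3, T4)
Max concurrent = 3


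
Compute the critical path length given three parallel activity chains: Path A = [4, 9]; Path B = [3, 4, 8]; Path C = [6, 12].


Path A: 4 + 9 = 13
Path B: 3 + 4 + 8 = 15
Path C: 6 + 12 = 18
Critical path = longest = max(13, 15, 18)
= 18 (Path C)


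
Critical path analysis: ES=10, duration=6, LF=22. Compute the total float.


EF = ES + duration = 10 + 6 = 16
LS = LF - duration = 22 - 6 = 16
Total Float = LF - EF = 22 - 16
(or LS - ES = 16 - 10)
= 6


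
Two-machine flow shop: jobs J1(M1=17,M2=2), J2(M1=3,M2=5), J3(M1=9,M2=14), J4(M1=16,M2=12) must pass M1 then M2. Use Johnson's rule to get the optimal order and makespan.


Johnson's rule:
Group 1 (M1≤M2, sort by M1): ['J2', 'J3']
Group 2 (M1>M2, sort desc M2): ['J4', 'J1']
Sequence: J2 → J3 → J4 → J1
Makespan calculation:
  J2: M1 done=3, M2 done=8
  J3: M1 done=12, M2 done=26
  J4: M1 done=28, M2 done=40
  J1: M1 done=45, M2 done=47
= Sequence: J2 → J3 → J4 → J1, Makespan: 47


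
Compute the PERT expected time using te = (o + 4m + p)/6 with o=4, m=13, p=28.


te = (o + 4m + p) / 6
= (4 + 4×13 + 28) / 6
= (4 + 52 + 28) / 6
= 84 / 6
= 14.00


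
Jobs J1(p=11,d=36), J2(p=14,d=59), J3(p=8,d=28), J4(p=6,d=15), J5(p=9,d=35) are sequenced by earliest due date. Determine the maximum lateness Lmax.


EDD order: J4 → J3 → J5 → J1 → J2
Completion and lateness:
  J4: C=6, d=15, L=6-15=-9
  J3: C=14, d=28, L=14-28=-14
  J5: C=23, d=35, L=23-35=-12
  J1: C=34, d=36, L=34-36=-2
  J2: C=48, d=59, L=48-59=-11
Lmax = max(-9, -14, -12, -2, -11)
= -2


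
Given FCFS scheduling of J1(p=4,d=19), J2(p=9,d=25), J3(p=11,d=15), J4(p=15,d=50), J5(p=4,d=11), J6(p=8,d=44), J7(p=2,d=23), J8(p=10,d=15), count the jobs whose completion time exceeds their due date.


Completion vs due date:
  J1: C=4, d=19 → on time
  J2: C=13, d=25 → on time
  J3: C=24, d=15 → TARDY
  J4: C=39, d=50 → on time
  J5: C=43, d=11 → TARDY
  J6: C=51, d=44 → TARDY
  J7: C=53, d=23 → TARDY
  J8: C=63, d=15 → TARDY
Tardy jobs: J3, J5, J6, J7, J8
Count = 5


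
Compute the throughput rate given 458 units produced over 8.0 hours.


Throughput = units / time
= 458 / 8.0
= 57.2 units/hour


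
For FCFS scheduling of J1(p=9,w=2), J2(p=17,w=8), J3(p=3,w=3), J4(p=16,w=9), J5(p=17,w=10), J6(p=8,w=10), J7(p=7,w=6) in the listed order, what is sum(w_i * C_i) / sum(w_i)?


Completion times:
  J1: C=9, w×C=2×9=18
  J2: C=26, w×C=8×26=208
  J3: C=29, w×C=3×29=87
  J4: C=45, w×C=9×45=405
  J5: C=62, w×C=10×62=620
  J6: C=70, w×C=10×70=700
  J7: C=77, w×C=6×77=462
Sum w×C = 2500
Sum w = 48
Weighted avg = 2500/48
= 52.08


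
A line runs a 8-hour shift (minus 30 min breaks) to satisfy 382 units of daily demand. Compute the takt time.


Available = 8×60 - 30 = 450 min
Takt time = 450 / 382
= 1.18 min/unit


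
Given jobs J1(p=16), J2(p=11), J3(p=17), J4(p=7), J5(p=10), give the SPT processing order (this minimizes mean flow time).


SPT: sort by shortest processing time
  J4: p=7
  J5: p=10
  J2: p=11
  J1: p=16
  J3: p=17
Order: J4 → J5 → J2 → J1 → J3


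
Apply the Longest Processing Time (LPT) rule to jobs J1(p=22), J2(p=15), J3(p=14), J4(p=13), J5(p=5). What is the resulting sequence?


LPT: sort by longest processing time first
  J1: p=22
  J2: p=15
  J3: p=14
  J4: p=13
  J5: p=5
Order: J1 → J2 → J3 → J4 → J5


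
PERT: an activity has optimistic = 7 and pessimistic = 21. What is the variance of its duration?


σ² = ((p - o) / 6)² = (p - o)² / 36
= (21 - 7)² / 36
= 14² / 36
= 196 / 36
= 5.4444


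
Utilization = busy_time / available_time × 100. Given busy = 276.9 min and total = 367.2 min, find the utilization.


Utilization = busy / total × 100
= 276.9 / 367.2 × 100
= 75.4%


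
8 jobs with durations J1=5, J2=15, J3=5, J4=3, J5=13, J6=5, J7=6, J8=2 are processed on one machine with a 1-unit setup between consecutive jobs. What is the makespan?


Makespan = Σ processing + (n-1) × setup
= (5 + 15 + 5 + 3 + 13 + 5 + 6 + 2) + (8-1)×1
= 54 + 7
= 61 time units


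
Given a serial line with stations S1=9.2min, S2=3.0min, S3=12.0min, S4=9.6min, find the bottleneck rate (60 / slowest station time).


Bottleneck = longest station time
Station times: [9.2, 3.0, 12.0, 9.6]
Max = 12.0 min
Rate = 60 / 12.0
= 5.00 units/hour (bottleneck: 12.0min)


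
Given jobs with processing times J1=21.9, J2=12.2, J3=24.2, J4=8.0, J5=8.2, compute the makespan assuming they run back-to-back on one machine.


Sequential makespan: sum all processing times
= 21.9 + 12.2 + 24.2 + 8.0 + 8.2
= 74.5 time units


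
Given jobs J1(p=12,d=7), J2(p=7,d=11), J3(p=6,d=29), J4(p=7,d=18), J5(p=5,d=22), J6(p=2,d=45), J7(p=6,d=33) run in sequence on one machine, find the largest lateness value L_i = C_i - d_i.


Lateness per job (L = C - d):
  J1: C=12, d=7, L=5
  J2: C=19, d=11, L=8
  J3: C=25, d=29, L=-4
  J4: C=32, d=18, L=14
  J5: C=37, d=22, L=15
  J6: C=39, d=45, L=-6
  J7: C=45, d=33, L=12
Lmax = max(5, 8, -4, 14, 15, -6, 12)
= 15


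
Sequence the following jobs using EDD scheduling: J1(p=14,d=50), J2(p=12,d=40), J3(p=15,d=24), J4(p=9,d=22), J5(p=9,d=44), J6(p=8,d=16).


EDD: sort by earliest due date
  J6: d=16, p=8
  J4: d=22, p=9
  J3: d=24, p=15
  J2: d=40, p=12
  J5: d=44, p=9
  J1: d=50, p=14
Order: J6 → J4 → J3 → J2 → J5 → J1


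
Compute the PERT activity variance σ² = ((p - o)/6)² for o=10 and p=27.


σ² = ((p - o) / 6)² = (p - o)² / 36
= (27 - 10)² / 36
= 17² / 36
= 289 / 36
= 8.0278


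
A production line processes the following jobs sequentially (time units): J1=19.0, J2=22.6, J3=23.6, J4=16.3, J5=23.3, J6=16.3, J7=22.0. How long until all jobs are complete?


Sequential makespan: sum all processing times
= 19.0 + 22.6 + 23.6 + 16.3 + 23.3 + 16.3 + 22.0
= 143.1 time units


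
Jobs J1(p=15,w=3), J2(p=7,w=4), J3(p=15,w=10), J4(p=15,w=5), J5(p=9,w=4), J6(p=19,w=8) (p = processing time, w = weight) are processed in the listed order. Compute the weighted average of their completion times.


Completion times:
  J1: C=15, w×C=3×15=45
  J2: C=22, w×C=4×22=88
  J3: C=37, w×C=10×37=370
  J4: C=52, w×C=5×52=260
  J5: C=61, w×C=4×61=244
  J6: C=80, w×C=8×80=640
Sum w×C = 1647
Sum w = 34
Weighted avg = 1647/34
= 48.44


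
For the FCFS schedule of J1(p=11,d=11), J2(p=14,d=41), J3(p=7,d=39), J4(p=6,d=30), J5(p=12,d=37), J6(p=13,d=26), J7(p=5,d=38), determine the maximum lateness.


Lateness per job (L = C - d):
  J1: C=11, d=11, L=0
  J2: C=25, d=41, L=-16
  J3: C=32, d=39, L=-7
  J4: C=38, d=30, L=8
  J5: C=50, d=37, L=13
  J6: C=63, d=26, L=37
  J7: C=68, d=38, L=30
Lmax = max(0, -16, -7, 8, 13, 37, 30)
= 37


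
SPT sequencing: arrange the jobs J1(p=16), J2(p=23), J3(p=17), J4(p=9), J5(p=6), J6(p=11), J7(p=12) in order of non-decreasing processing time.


SPT: sort by shortest processing time
  J5: p=6
  J4: p=9
  J6: p=11
  J7: p=12
  J1: p=16
  J3: p=17
  J2: p=23
Order: J5 → J4 → J6 → J7 → J1 → J3 → J2


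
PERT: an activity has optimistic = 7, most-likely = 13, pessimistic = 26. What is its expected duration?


te = (o + 4m + p) / 6
= (7 + 4×13 + 26) / 6
= (7 + 52 + 26) / 6
= 85 / 6
= 14.17


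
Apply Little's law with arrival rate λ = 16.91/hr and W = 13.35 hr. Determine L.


Little's law: L = λ × W
= 16.91 × 13.35
= 225.75


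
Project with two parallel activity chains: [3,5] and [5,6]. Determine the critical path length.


Path A: 3 + 5 = 8
Path B: 5 + 6 = 11
Critical path = longest = max(8, 11)
= 11 (Path B)


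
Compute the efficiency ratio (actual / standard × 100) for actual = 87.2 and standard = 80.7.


Efficiency = (actual / standard) × 100
= (87.2 / 80.7) × 100
= 108.1%


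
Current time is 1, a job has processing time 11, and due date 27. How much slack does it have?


Slack = due - current_time - processing
= 27 - 1 - 11
= 15


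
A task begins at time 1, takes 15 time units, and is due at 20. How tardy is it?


Completion = start + processing = 1 + 15 = 16
Tardiness = max(0, C - d) = max(0, 16 - 20)
= max(0, -4)
= 0


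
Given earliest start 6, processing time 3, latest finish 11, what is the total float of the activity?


EF = ES + duration = 6 + 3 = 9
LS = LF - duration = 11 - 3 = 8
Total Float = LF - EF = 11 - 9
(or LS - ES = 8 - 6)
= 2


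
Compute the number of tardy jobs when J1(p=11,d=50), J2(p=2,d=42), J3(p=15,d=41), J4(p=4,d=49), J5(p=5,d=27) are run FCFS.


Completion vs due date:
  J1: C=11, d=50 → on time
  J2: C=13, d=42 → on time
  J3: C=28, d=41 → on time
  J4: C=32, d=49 → on time
  J5: C=37, d=27 → TARDY
Tardy jobs: J5
Count = 1


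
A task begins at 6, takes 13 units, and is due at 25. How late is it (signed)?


Completion = 6 + 13 = 19
Lateness = C - d = 19 - 25
= -6


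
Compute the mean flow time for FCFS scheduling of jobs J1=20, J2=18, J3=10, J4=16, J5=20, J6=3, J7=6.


Completion times:
  J1: completes at 20
  J2: completes at 38
  J3: completes at 48
  J4: completes at 64
  J5: completes at 84
  J6: completes at 87
  J7: completes at 93
Sum = 434
Average = 434/7
= 62.00


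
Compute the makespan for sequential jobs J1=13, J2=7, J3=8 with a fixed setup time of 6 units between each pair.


Makespan = Σ processing + (n-1) × setup
= (13 + 7 + 8) + (3-1)×6
= 28 + 12
= 40 time units


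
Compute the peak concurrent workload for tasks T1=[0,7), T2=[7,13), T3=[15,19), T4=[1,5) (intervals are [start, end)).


Check each time point for overlaps:
  t=1: 2 tasks active (T1, T4)
Max concurrent = 2


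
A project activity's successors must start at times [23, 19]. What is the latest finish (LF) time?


LF = min of all successor start times
Successors start at: [23, 19]
LF = min(23, 19)
= 19


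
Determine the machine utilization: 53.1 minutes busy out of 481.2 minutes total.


Utilization = busy / total × 100
= 53.1 / 481.2 × 100
= 11.0%


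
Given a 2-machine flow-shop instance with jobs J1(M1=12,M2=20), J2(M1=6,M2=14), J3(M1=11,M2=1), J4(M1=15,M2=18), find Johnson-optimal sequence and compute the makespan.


Johnson's rule:
Group 1 (M1≤M2, sort by M1): ['J2', 'J1', 'J4']
Group 2 (M1>M2, sort desc M2): ['J3']
Sequence: J2 → J1 → J4 → J3
Makespan calculation:
  J2: M1 done=6, M2 done=20
  J1: M1 done=18, M2 done=40
  J4: M1 done=33, M2 done=58
  J3: M1 done=44, M2 done=59
= Sequence: J2 → J1 → J4 → J3, Makespan: 59


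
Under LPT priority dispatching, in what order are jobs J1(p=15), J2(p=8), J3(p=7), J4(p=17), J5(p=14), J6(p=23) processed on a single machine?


LPT: sort by longest processing time first
  J6: p=23
  J4: p=17
  J1: p=15
  J5: p=14
  J2: p=8
  J3: p=7
Order: J6 → J4 → J1 → J5 → J2 → J3


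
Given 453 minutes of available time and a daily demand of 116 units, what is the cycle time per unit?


Cycle time = available time / demand
= 453 / 116
= 3.91 min/unit


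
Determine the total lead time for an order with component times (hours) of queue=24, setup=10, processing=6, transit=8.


Lead time = queue + setup + processing + transit
= 24 + 10 + 6 + 8
= 48 hours


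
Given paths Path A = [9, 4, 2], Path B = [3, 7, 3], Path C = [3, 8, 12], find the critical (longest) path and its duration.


Path A: 9 + 4 + 2 = 15
Path B: 3 + 7 + 3 = 13
Path C: 3 + 8 + 12 = 23
Critical path = longest = max(15, 13, 23)
= 23 (Path C)


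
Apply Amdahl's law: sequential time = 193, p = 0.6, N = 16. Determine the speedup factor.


Amdahl's law: T_p = T × ((1-p) + p/N)
= 193 × ((1-0.6) + 0.6/16)
= 193 × (0.40 + 0.0375)
= 193 × 0.4375
= 84.44
Speedup = 193/84.44
= 2.29×


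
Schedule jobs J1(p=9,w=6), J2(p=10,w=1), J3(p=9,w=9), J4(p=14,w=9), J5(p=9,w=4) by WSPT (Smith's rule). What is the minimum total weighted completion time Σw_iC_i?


WSPT order (by p/w): J3 → J1 → J4 → J5 → J2
  J3: C=9, w·C=9×9=81
  J1: C=18, w·C=6×18=108
  J4: C=32, w·C=9×32=288
  J5: C=41, w·C=4×41=164
  J2: C=51, w·C=1×51=51
Σ w·C = 692
= 692


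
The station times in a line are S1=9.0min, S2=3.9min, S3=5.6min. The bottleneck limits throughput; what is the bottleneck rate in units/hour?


Bottleneck = longest station time
Station times: [9.0, 3.9, 5.6]
Max = 9.0 min
Rate = 60 / 9.0
= 6.67 units/hour (bottleneck: 9.0min)


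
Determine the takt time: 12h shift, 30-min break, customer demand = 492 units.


Available = 12×60 - 30 = 690 min
Takt time = 690 / 492
= 1.40 min/unit


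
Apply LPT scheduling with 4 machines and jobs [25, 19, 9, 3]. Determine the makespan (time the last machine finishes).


Jobs (LPT sorted): [25, 19, 9, 3]
Machines: 4
  J=25 → Machine 1 (load: 0+25=25)
  J=19 → Machine 2 (load: 0+19=19)
  J=9 → Machine 3 (load: 0+9=9)
  J=3 → Machine 4 (load: 0+3=3)
Machine loads: [25, 19, 9, 3]
Makespan = max = 25 time units


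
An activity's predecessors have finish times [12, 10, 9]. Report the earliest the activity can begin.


ES = max of all predecessor completion times
Predecessors: [12, 10, 9]
ES = max(12, 10, 9)
= 12


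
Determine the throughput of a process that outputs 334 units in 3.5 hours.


Throughput = units / time
= 334 / 3.5
= 95.4 units/hour


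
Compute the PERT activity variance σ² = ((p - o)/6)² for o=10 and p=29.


σ² = ((p - o) / 6)² = (p - o)² / 36
= (29 - 10)² / 36
= 19² / 36
= 361 / 36
= 10.0278


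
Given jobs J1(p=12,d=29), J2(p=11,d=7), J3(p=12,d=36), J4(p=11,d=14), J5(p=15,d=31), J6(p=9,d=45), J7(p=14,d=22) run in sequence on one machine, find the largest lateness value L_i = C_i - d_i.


Lateness per job (L = C - d):
  J1: C=12, d=29, L=-17
  J2: C=23, d=7, L=16
  J3: C=35, d=36, L=-1
  J4: C=46, d=14, L=32
  J5: C=61, d=31, L=30
  J6: C=70, d=45, L=25
  J7: C=84, d=22, L=62
Lmax = max(-17, 16, -1, 32, 30, 25, 62)
= 62


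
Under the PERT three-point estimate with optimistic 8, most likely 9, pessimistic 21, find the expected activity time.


te = (o + 4m + p) / 6
= (8 + 4×9 + 21) / 6
= (8 + 36 + 21) / 6
= 65 / 6
= 10.83


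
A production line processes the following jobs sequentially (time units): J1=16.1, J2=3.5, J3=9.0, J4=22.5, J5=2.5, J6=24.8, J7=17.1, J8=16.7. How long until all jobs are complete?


Sequential makespan: sum all processing times
= 16.1 + 3.5 + 9.0 + 22.5 + 2.5 + 24.8 + 17.1 + 16.7
= 112.2 time units


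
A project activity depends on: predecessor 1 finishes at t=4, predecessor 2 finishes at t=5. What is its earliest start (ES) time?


ES = max of all predecessor completion times
Predecessors: [4, 5]
ES = max(4, 5)
= 5


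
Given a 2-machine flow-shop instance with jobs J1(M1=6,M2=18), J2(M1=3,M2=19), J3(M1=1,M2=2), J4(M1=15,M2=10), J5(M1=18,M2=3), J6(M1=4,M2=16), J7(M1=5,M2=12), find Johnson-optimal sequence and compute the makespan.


Johnson's rule:
Group 1 (M1≤M2, sort by M1): ['J3', 'J2', 'J6', 'J7', 'J1']
Group 2 (M1>M2, sort desc M2): ['J4', 'J5']
Sequence: J3 → J2 → J6 → J7 → J1 → J4 → J5
Makespan calculation:
  J3: M1 done=1, M2 done=3
  J2: M1 done=4, M2 done=23
  J6: M1 done=8, M2 done=39
  J7: M1 done=13, M2 done=51
  J1: M1 done=19, M2 done=69
  J4: M1 done=34, M2 done=79
  J5: M1 done=52, M2 done=82
= Sequence: J3 → J2 → J6 → J7 → J1 → J4 → J5, Makespan: 82


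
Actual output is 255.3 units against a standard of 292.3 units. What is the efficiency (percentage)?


Efficiency = (actual / standard) × 100
= (255.3 / 292.3) × 100
= 87.3%


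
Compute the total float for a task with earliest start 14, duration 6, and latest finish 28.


EF = ES + duration = 14 + 6 = 20
LS = LF - duration = 28 - 6 = 22
Total Float = LF - EF = 28 - 20
(or LS - ES = 22 - 14)
= 8


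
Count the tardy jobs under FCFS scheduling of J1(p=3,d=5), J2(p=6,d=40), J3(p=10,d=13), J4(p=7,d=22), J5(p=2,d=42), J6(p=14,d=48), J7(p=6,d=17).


Completion vs due date:
  J1: C=3, d=5 → on time
  J2: C=9, d=40 → on time
  J3: C=19, d=13 → TARDY
  J4: C=26, d=22 → TARDY
  J5: C=28, d=42 → on time
  J6: C=42, d=48 → on time
  J7: C=48, d=17 → TARDY
Tardy jobs: J3, J4, J7
Count = 3


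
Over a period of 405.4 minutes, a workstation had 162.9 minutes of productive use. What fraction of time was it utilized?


Utilization = busy / total × 100
= 162.9 / 405.4 × 100
= 40.2%


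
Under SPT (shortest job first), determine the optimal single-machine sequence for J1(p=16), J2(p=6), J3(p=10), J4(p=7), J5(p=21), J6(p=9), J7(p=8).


SPT: sort by shortest processing time
  J2: p=6
  J4: p=7
  J7: p=8
  J6: p=9
  J3: p=10
  J1: p=16
  J5: p=21
Order: J2 → J4 → J7 → J6 → J3 → J1 → J5


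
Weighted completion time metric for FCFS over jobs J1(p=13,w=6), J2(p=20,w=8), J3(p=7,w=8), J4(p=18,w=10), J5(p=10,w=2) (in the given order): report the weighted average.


Completion times:
  J1: C=13, w×C=6×13=78
  J2: C=33, w×C=8×33=264
  J3: C=40, w×C=8×40=320
  J4: C=58, w×C=10×58=580
  J5: C=68, w×C=2×68=136
Sum w×C = 1378
Sum w = 34
Weighted avg = 1378/34
= 40.53


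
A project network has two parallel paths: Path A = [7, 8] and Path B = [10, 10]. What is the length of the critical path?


Path A: 7 + 8 = 15
Path B: 10 + 10 = 20
Critical path = longest = max(15, 20)
= 20 (Path B)


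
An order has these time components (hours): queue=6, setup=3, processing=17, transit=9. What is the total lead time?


Lead time = queue + setup + processing + transit
= 6 + 3 + 17 + 9
= 35 hours


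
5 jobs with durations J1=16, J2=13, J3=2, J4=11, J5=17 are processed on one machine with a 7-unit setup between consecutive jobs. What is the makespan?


Makespan = Σ processing + (n-1) × setup
= (16 + 13 + 2 + 11 + 17) + (5-1)×7
= 59 + 28
= 87 time units


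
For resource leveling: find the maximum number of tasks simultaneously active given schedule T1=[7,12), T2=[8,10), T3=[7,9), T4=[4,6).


Check each time point for overlaps:
  t=8: 3 tasks active (T1, T2, T3)
Max concurrent = 3


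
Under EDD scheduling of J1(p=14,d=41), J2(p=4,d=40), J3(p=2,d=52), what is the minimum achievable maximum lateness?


EDD order: J2 → J1 → J3
Completion and lateness:
  J2: C=4, d=40, L=4-40=-36
  J1: C=18, d=41, L=18-41=-23
  J3: C=20, d=52, L=20-52=-32
Lmax = max(-36, -23, -32)
= -23


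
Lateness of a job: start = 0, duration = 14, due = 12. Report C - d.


Completion = 0 + 14 = 14
Lateness = C - d = 14 - 12
= 2


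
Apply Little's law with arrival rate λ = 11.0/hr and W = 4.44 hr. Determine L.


Little's law: L = λ × W
= 11.0 × 4.44
= 48.84


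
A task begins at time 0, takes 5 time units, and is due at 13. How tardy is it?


Completion = start + processing = 0 + 5 = 5
Tardiness = max(0, C - d) = max(0, 5 - 13)
= max(0, -8)
= 0


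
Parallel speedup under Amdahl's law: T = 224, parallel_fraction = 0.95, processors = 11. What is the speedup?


Amdahl's law: T_p = T × ((1-p) + p/N)
= 224 × ((1-0.95) + 0.95/11)
= 224 × (0.05 + 0.0864)
= 224 × 0.1364
= 30.55
Speedup = 224/30.55
= 7.33×


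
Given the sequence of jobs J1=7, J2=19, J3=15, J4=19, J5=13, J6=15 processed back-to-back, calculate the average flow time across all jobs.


Completion times:
  J1: completes at 7
  J2: completes at 26
  J3: completes at 41
  J4: completes at 60
  J5: completes at 73
  J6: completes at 88
Sum = 295
Average = 295/6
= 49.17


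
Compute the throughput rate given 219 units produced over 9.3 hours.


Throughput = units / time
= 219 / 9.3
= 23.5 units/hour


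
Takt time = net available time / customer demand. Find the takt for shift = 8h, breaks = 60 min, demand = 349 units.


Available = 8×60 - 60 = 420 min
Takt time = 420 / 349
= 1.20 min/unit


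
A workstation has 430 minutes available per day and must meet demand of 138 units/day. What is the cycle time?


Cycle time = available time / demand
= 430 / 138
= 3.12 min/unit


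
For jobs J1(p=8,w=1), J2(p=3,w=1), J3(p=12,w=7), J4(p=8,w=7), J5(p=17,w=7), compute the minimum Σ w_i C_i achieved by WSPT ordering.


WSPT order (by p/w): J4 → J3 → J5 → J2 → J1
  J4: C=8, w·C=7×8=56
  J3: C=20, w·C=7×20=140
  J5: C=37, w·C=7×37=259
  J2: C=40, w·C=1×40=40
  J1: C=48, w·C=1×48=48
Σ w·C = 543
= 543


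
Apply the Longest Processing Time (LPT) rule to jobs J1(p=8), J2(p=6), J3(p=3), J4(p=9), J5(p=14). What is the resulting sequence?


LPT: sort by longest processing time first
  J5: p=14
  J4: p=9
  J1: p=8
  J2: p=6
  J3: p=3
Order: J5 → J4 → J1 → J2 → J3


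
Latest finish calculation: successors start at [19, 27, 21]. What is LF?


LF = min of all successor start times
Successors start at: [19, 27, 21]
LF = min(19, 27, 21)
= 19


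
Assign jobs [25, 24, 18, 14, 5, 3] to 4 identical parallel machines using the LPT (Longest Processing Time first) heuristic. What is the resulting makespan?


Jobs (LPT sorted): [25, 24, 18, 14, 5, 3]
Machines: 4
  J=25 → Machine 1 (load: 0+25=25)
  J=24 → Machine 2 (load: 0+24=24)
  J=18 → Machine 3 (load: 0+18=18)
  J=14 → Machine 4 (load: 0+14=14)
  J=5 → Machine 4 (load: 14+5=19)
  J=3 → Machine 3 (load: 18+3=21)
Machine loads: [25, 24, 21, 19]
Makespan = max = 25 time units


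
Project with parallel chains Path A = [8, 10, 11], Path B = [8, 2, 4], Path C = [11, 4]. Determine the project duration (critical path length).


Path A: 8 + 10 + 11 = 29
Path B: 8 + 2 + 4 = 14
Path C: 11 + 4 = 15
Critical path = longest = max(29, 14, 15)
= 29 (Path A)


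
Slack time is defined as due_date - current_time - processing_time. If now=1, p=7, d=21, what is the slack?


Slack = due - current_time - processing
= 21 - 1 - 7
= 13


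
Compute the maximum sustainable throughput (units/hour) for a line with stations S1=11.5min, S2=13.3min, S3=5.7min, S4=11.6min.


Bottleneck = longest station time
Station times: [11.5, 13.3, 5.7, 11.6]
Max = 13.3 min
Rate = 60 / 13.3
= 4.51 units/hour (bottleneck: 13.3min)


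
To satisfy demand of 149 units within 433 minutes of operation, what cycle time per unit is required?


Cycle time = available time / demand
= 433 / 149
= 2.91 min/unit


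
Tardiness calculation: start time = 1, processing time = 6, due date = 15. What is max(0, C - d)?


Completion = start + processing = 1 + 6 = 7
Tardiness = max(0, C - d) = max(0, 7 - 15)
= max(0, -8)
= 0


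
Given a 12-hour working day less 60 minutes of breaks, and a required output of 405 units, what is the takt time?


Available = 12×60 - 60 = 660 min
Takt time = 660 / 405
= 1.63 min/unit


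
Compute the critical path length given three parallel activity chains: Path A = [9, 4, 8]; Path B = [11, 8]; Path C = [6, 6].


Path A: 9 + 4 + 8 = 21
Path B: 11 + 8 = 19
Path C: 6 + 6 = 12
Critical path = longest = max(21, 19, 12)
= 21 (Path A)


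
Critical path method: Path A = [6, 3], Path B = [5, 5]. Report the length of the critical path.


Path A: 6 + 3 = 9
Path B: 5 + 5 = 10
Critical path = longest = max(9, 10)
= 10 (Path B)


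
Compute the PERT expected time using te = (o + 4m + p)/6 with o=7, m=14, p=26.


te = (o + 4m + p) / 6
= (7 + 4×14 + 26) / 6
= (7 + 56 + 26) / 6
= 89 / 6
= 14.83


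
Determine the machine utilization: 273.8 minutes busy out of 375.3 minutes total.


Utilization = busy / total × 100
= 273.8 / 375.3 × 100
= 73.0%


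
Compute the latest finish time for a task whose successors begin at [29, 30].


LF = min of all successor start times
Successors start at: [29, 30]
LF = min(29, 30)
= 29


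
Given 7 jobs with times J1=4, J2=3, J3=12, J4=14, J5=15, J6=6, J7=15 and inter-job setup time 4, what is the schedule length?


Makespan = Σ processing + (n-1) × setup
= (4 + 3 + 12 + 14 + 15 + 6 + 15) + (7-1)×4
= 69 + 24
= 93 time units


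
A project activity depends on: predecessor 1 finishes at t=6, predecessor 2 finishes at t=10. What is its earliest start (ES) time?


ES = max of all predecessor completion times
Predecessors: [6, 10]
ES = max(6, 10)
= 10


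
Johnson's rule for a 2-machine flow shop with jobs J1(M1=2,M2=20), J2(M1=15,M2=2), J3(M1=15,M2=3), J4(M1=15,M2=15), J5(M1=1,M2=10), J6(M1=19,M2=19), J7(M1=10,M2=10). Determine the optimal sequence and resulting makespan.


Johnson's rule:
Group 1 (M1≤M2, sort by M1): ['J5', 'J1', 'J7', 'J4', 'J6']
Group 2 (M1>M2, sort desc M2): ['J3', 'J2']
Sequence: J5 → J1 → J7 → J4 → J6 → J3 → J2
Makespan calculation:
  J5: M1 done=1, M2 done=11
  J1: M1 done=3, M2 done=31
  J7: M1 done=13, M2 done=41
  J4: M1 done=28, M2 done=56
  J6: M1 done=47, M2 done=75
  J3: M1 done=62, M2 done=78
  J2: M1 done=77, M2 done=80
= Sequence: J5 → J1 → J7 → J4 → J6 → J3 → J2, Makespan: 80


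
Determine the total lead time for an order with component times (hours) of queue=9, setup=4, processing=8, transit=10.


Lead time = queue + setup + processing + transit
= 9 + 4 + 8 + 10
= 31 hours


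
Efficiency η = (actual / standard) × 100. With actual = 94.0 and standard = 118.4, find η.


Efficiency = (actual / standard) × 100
= (94.0 / 118.4) × 100
= 79.4%
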